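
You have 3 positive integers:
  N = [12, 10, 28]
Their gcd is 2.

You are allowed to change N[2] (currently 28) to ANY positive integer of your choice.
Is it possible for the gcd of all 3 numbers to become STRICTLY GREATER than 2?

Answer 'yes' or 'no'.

Answer: no

Derivation:
Current gcd = 2
gcd of all OTHER numbers (without N[2]=28): gcd([12, 10]) = 2
The new gcd after any change is gcd(2, new_value).
This can be at most 2.
Since 2 = old gcd 2, the gcd can only stay the same or decrease.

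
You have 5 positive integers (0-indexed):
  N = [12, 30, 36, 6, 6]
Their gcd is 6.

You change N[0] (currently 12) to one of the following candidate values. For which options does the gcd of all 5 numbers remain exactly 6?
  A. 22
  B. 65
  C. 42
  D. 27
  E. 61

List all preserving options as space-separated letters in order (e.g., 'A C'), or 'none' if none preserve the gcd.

Answer: C

Derivation:
Old gcd = 6; gcd of others (without N[0]) = 6
New gcd for candidate v: gcd(6, v). Preserves old gcd iff gcd(6, v) = 6.
  Option A: v=22, gcd(6,22)=2 -> changes
  Option B: v=65, gcd(6,65)=1 -> changes
  Option C: v=42, gcd(6,42)=6 -> preserves
  Option D: v=27, gcd(6,27)=3 -> changes
  Option E: v=61, gcd(6,61)=1 -> changes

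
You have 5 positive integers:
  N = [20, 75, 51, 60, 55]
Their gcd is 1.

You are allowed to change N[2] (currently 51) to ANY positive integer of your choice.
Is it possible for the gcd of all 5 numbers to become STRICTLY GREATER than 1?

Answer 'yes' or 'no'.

Answer: yes

Derivation:
Current gcd = 1
gcd of all OTHER numbers (without N[2]=51): gcd([20, 75, 60, 55]) = 5
The new gcd after any change is gcd(5, new_value).
This can be at most 5.
Since 5 > old gcd 1, the gcd CAN increase (e.g., set N[2] = 5).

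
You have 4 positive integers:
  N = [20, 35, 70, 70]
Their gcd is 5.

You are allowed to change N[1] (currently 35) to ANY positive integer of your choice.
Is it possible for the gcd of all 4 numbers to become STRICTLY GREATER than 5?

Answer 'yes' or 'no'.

Current gcd = 5
gcd of all OTHER numbers (without N[1]=35): gcd([20, 70, 70]) = 10
The new gcd after any change is gcd(10, new_value).
This can be at most 10.
Since 10 > old gcd 5, the gcd CAN increase (e.g., set N[1] = 10).

Answer: yes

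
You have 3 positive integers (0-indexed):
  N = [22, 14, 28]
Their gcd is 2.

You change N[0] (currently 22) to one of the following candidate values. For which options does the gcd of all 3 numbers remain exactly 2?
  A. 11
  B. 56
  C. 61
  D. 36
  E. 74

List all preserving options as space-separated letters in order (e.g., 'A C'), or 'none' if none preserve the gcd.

Answer: D E

Derivation:
Old gcd = 2; gcd of others (without N[0]) = 14
New gcd for candidate v: gcd(14, v). Preserves old gcd iff gcd(14, v) = 2.
  Option A: v=11, gcd(14,11)=1 -> changes
  Option B: v=56, gcd(14,56)=14 -> changes
  Option C: v=61, gcd(14,61)=1 -> changes
  Option D: v=36, gcd(14,36)=2 -> preserves
  Option E: v=74, gcd(14,74)=2 -> preserves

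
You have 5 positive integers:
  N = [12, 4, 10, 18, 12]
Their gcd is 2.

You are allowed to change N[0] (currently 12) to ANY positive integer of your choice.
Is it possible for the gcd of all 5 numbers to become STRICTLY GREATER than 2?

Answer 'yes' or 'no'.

Current gcd = 2
gcd of all OTHER numbers (without N[0]=12): gcd([4, 10, 18, 12]) = 2
The new gcd after any change is gcd(2, new_value).
This can be at most 2.
Since 2 = old gcd 2, the gcd can only stay the same or decrease.

Answer: no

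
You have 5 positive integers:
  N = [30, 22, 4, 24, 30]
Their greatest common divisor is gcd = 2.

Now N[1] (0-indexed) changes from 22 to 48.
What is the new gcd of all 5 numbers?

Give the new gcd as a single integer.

Answer: 2

Derivation:
Numbers: [30, 22, 4, 24, 30], gcd = 2
Change: index 1, 22 -> 48
gcd of the OTHER numbers (without index 1): gcd([30, 4, 24, 30]) = 2
New gcd = gcd(g_others, new_val) = gcd(2, 48) = 2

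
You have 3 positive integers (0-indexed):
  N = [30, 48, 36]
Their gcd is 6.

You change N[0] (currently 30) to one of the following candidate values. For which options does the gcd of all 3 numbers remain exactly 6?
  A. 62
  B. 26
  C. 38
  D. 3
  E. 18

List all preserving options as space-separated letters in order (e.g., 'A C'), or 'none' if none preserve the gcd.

Old gcd = 6; gcd of others (without N[0]) = 12
New gcd for candidate v: gcd(12, v). Preserves old gcd iff gcd(12, v) = 6.
  Option A: v=62, gcd(12,62)=2 -> changes
  Option B: v=26, gcd(12,26)=2 -> changes
  Option C: v=38, gcd(12,38)=2 -> changes
  Option D: v=3, gcd(12,3)=3 -> changes
  Option E: v=18, gcd(12,18)=6 -> preserves

Answer: E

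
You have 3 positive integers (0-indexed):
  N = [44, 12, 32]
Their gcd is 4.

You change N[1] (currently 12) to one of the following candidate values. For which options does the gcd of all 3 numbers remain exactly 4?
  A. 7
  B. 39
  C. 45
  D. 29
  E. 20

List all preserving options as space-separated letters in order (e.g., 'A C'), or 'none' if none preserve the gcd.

Old gcd = 4; gcd of others (without N[1]) = 4
New gcd for candidate v: gcd(4, v). Preserves old gcd iff gcd(4, v) = 4.
  Option A: v=7, gcd(4,7)=1 -> changes
  Option B: v=39, gcd(4,39)=1 -> changes
  Option C: v=45, gcd(4,45)=1 -> changes
  Option D: v=29, gcd(4,29)=1 -> changes
  Option E: v=20, gcd(4,20)=4 -> preserves

Answer: E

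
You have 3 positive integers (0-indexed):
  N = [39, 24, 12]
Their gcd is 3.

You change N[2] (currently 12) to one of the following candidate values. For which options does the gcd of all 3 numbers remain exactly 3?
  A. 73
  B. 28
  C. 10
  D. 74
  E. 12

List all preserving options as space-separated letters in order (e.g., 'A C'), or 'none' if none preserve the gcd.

Answer: E

Derivation:
Old gcd = 3; gcd of others (without N[2]) = 3
New gcd for candidate v: gcd(3, v). Preserves old gcd iff gcd(3, v) = 3.
  Option A: v=73, gcd(3,73)=1 -> changes
  Option B: v=28, gcd(3,28)=1 -> changes
  Option C: v=10, gcd(3,10)=1 -> changes
  Option D: v=74, gcd(3,74)=1 -> changes
  Option E: v=12, gcd(3,12)=3 -> preserves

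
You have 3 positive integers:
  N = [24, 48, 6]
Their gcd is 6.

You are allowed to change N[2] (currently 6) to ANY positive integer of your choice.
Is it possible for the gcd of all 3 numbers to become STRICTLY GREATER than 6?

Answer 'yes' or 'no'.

Current gcd = 6
gcd of all OTHER numbers (without N[2]=6): gcd([24, 48]) = 24
The new gcd after any change is gcd(24, new_value).
This can be at most 24.
Since 24 > old gcd 6, the gcd CAN increase (e.g., set N[2] = 24).

Answer: yes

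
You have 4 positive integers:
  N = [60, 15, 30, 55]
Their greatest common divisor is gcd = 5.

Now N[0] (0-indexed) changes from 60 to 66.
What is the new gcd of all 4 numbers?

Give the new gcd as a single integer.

Answer: 1

Derivation:
Numbers: [60, 15, 30, 55], gcd = 5
Change: index 0, 60 -> 66
gcd of the OTHER numbers (without index 0): gcd([15, 30, 55]) = 5
New gcd = gcd(g_others, new_val) = gcd(5, 66) = 1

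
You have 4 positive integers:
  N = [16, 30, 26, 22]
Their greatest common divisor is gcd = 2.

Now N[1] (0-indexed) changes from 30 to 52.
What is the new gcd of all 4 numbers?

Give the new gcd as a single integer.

Numbers: [16, 30, 26, 22], gcd = 2
Change: index 1, 30 -> 52
gcd of the OTHER numbers (without index 1): gcd([16, 26, 22]) = 2
New gcd = gcd(g_others, new_val) = gcd(2, 52) = 2

Answer: 2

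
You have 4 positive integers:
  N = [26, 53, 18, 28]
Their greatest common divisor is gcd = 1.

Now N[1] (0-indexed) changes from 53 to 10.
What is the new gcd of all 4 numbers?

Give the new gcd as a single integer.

Answer: 2

Derivation:
Numbers: [26, 53, 18, 28], gcd = 1
Change: index 1, 53 -> 10
gcd of the OTHER numbers (without index 1): gcd([26, 18, 28]) = 2
New gcd = gcd(g_others, new_val) = gcd(2, 10) = 2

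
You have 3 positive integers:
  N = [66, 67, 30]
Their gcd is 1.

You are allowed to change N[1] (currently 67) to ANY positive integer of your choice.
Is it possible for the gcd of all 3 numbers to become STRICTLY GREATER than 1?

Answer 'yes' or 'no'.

Current gcd = 1
gcd of all OTHER numbers (without N[1]=67): gcd([66, 30]) = 6
The new gcd after any change is gcd(6, new_value).
This can be at most 6.
Since 6 > old gcd 1, the gcd CAN increase (e.g., set N[1] = 6).

Answer: yes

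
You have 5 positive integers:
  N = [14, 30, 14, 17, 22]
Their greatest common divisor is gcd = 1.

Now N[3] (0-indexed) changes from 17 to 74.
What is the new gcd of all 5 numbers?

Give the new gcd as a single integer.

Numbers: [14, 30, 14, 17, 22], gcd = 1
Change: index 3, 17 -> 74
gcd of the OTHER numbers (without index 3): gcd([14, 30, 14, 22]) = 2
New gcd = gcd(g_others, new_val) = gcd(2, 74) = 2

Answer: 2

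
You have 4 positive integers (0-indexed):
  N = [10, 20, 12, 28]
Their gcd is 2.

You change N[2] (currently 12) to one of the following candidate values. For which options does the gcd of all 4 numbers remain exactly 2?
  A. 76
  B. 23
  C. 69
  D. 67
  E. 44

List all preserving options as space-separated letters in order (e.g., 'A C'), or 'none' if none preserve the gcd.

Old gcd = 2; gcd of others (without N[2]) = 2
New gcd for candidate v: gcd(2, v). Preserves old gcd iff gcd(2, v) = 2.
  Option A: v=76, gcd(2,76)=2 -> preserves
  Option B: v=23, gcd(2,23)=1 -> changes
  Option C: v=69, gcd(2,69)=1 -> changes
  Option D: v=67, gcd(2,67)=1 -> changes
  Option E: v=44, gcd(2,44)=2 -> preserves

Answer: A E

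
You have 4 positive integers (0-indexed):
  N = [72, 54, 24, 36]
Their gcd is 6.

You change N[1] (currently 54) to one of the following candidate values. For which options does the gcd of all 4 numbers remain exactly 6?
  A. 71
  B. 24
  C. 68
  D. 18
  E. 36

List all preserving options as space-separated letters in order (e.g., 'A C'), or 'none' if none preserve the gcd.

Old gcd = 6; gcd of others (without N[1]) = 12
New gcd for candidate v: gcd(12, v). Preserves old gcd iff gcd(12, v) = 6.
  Option A: v=71, gcd(12,71)=1 -> changes
  Option B: v=24, gcd(12,24)=12 -> changes
  Option C: v=68, gcd(12,68)=4 -> changes
  Option D: v=18, gcd(12,18)=6 -> preserves
  Option E: v=36, gcd(12,36)=12 -> changes

Answer: D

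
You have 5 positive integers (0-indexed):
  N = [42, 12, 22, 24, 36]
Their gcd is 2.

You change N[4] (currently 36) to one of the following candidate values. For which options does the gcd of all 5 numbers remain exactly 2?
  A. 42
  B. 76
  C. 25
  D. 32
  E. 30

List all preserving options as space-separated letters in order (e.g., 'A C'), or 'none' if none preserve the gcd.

Answer: A B D E

Derivation:
Old gcd = 2; gcd of others (without N[4]) = 2
New gcd for candidate v: gcd(2, v). Preserves old gcd iff gcd(2, v) = 2.
  Option A: v=42, gcd(2,42)=2 -> preserves
  Option B: v=76, gcd(2,76)=2 -> preserves
  Option C: v=25, gcd(2,25)=1 -> changes
  Option D: v=32, gcd(2,32)=2 -> preserves
  Option E: v=30, gcd(2,30)=2 -> preserves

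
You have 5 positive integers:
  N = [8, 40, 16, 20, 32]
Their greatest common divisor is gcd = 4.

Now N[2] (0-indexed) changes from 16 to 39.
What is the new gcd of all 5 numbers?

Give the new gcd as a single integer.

Answer: 1

Derivation:
Numbers: [8, 40, 16, 20, 32], gcd = 4
Change: index 2, 16 -> 39
gcd of the OTHER numbers (without index 2): gcd([8, 40, 20, 32]) = 4
New gcd = gcd(g_others, new_val) = gcd(4, 39) = 1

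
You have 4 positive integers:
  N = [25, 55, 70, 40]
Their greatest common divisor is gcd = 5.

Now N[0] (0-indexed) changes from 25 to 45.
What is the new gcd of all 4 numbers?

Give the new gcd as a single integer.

Numbers: [25, 55, 70, 40], gcd = 5
Change: index 0, 25 -> 45
gcd of the OTHER numbers (without index 0): gcd([55, 70, 40]) = 5
New gcd = gcd(g_others, new_val) = gcd(5, 45) = 5

Answer: 5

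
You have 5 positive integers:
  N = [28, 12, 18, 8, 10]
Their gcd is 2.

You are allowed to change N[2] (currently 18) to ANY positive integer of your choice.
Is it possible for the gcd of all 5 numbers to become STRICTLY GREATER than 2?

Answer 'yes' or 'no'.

Answer: no

Derivation:
Current gcd = 2
gcd of all OTHER numbers (without N[2]=18): gcd([28, 12, 8, 10]) = 2
The new gcd after any change is gcd(2, new_value).
This can be at most 2.
Since 2 = old gcd 2, the gcd can only stay the same or decrease.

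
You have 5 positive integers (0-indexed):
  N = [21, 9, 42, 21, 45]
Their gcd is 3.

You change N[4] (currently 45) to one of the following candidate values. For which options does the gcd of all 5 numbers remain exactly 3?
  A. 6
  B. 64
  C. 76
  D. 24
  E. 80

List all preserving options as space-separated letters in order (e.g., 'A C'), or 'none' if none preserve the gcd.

Old gcd = 3; gcd of others (without N[4]) = 3
New gcd for candidate v: gcd(3, v). Preserves old gcd iff gcd(3, v) = 3.
  Option A: v=6, gcd(3,6)=3 -> preserves
  Option B: v=64, gcd(3,64)=1 -> changes
  Option C: v=76, gcd(3,76)=1 -> changes
  Option D: v=24, gcd(3,24)=3 -> preserves
  Option E: v=80, gcd(3,80)=1 -> changes

Answer: A D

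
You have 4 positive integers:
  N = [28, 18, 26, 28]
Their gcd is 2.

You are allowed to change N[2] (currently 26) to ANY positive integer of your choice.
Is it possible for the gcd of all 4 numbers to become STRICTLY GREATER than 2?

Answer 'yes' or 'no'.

Current gcd = 2
gcd of all OTHER numbers (without N[2]=26): gcd([28, 18, 28]) = 2
The new gcd after any change is gcd(2, new_value).
This can be at most 2.
Since 2 = old gcd 2, the gcd can only stay the same or decrease.

Answer: no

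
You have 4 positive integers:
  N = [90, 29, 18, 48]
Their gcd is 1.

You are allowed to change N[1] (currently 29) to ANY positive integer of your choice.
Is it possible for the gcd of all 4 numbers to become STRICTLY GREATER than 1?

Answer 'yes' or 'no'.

Answer: yes

Derivation:
Current gcd = 1
gcd of all OTHER numbers (without N[1]=29): gcd([90, 18, 48]) = 6
The new gcd after any change is gcd(6, new_value).
This can be at most 6.
Since 6 > old gcd 1, the gcd CAN increase (e.g., set N[1] = 6).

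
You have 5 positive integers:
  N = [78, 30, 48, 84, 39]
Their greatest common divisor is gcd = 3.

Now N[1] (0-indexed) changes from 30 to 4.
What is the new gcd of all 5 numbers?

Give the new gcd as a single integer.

Answer: 1

Derivation:
Numbers: [78, 30, 48, 84, 39], gcd = 3
Change: index 1, 30 -> 4
gcd of the OTHER numbers (without index 1): gcd([78, 48, 84, 39]) = 3
New gcd = gcd(g_others, new_val) = gcd(3, 4) = 1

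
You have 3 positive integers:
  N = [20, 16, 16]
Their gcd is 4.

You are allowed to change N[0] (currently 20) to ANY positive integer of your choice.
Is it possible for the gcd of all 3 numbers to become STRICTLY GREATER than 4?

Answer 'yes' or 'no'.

Current gcd = 4
gcd of all OTHER numbers (without N[0]=20): gcd([16, 16]) = 16
The new gcd after any change is gcd(16, new_value).
This can be at most 16.
Since 16 > old gcd 4, the gcd CAN increase (e.g., set N[0] = 16).

Answer: yes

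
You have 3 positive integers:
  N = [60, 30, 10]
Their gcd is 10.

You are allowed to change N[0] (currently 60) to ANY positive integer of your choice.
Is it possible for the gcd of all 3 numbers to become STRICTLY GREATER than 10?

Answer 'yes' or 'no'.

Answer: no

Derivation:
Current gcd = 10
gcd of all OTHER numbers (without N[0]=60): gcd([30, 10]) = 10
The new gcd after any change is gcd(10, new_value).
This can be at most 10.
Since 10 = old gcd 10, the gcd can only stay the same or decrease.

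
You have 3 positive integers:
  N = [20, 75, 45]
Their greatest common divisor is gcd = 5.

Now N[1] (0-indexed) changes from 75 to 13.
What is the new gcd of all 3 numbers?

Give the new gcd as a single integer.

Numbers: [20, 75, 45], gcd = 5
Change: index 1, 75 -> 13
gcd of the OTHER numbers (without index 1): gcd([20, 45]) = 5
New gcd = gcd(g_others, new_val) = gcd(5, 13) = 1

Answer: 1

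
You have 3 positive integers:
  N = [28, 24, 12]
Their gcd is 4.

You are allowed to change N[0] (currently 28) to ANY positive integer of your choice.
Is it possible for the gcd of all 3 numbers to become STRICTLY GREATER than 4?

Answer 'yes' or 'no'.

Answer: yes

Derivation:
Current gcd = 4
gcd of all OTHER numbers (without N[0]=28): gcd([24, 12]) = 12
The new gcd after any change is gcd(12, new_value).
This can be at most 12.
Since 12 > old gcd 4, the gcd CAN increase (e.g., set N[0] = 12).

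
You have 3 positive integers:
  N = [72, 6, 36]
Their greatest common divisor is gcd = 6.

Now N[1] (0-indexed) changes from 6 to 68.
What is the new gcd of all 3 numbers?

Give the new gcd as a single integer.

Numbers: [72, 6, 36], gcd = 6
Change: index 1, 6 -> 68
gcd of the OTHER numbers (without index 1): gcd([72, 36]) = 36
New gcd = gcd(g_others, new_val) = gcd(36, 68) = 4

Answer: 4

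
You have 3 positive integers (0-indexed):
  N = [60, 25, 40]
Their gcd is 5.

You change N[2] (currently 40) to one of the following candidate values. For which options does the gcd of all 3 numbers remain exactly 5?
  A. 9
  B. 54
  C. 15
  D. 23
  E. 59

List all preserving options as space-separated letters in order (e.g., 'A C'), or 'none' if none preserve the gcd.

Answer: C

Derivation:
Old gcd = 5; gcd of others (without N[2]) = 5
New gcd for candidate v: gcd(5, v). Preserves old gcd iff gcd(5, v) = 5.
  Option A: v=9, gcd(5,9)=1 -> changes
  Option B: v=54, gcd(5,54)=1 -> changes
  Option C: v=15, gcd(5,15)=5 -> preserves
  Option D: v=23, gcd(5,23)=1 -> changes
  Option E: v=59, gcd(5,59)=1 -> changes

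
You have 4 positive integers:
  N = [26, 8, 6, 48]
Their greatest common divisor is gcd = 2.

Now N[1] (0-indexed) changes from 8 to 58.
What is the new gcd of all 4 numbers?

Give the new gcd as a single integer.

Answer: 2

Derivation:
Numbers: [26, 8, 6, 48], gcd = 2
Change: index 1, 8 -> 58
gcd of the OTHER numbers (without index 1): gcd([26, 6, 48]) = 2
New gcd = gcd(g_others, new_val) = gcd(2, 58) = 2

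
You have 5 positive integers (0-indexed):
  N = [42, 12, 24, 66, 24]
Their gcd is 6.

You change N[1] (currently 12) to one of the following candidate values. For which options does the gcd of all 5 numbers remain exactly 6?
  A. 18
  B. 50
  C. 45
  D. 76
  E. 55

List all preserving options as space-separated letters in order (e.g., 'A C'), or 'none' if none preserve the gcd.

Answer: A

Derivation:
Old gcd = 6; gcd of others (without N[1]) = 6
New gcd for candidate v: gcd(6, v). Preserves old gcd iff gcd(6, v) = 6.
  Option A: v=18, gcd(6,18)=6 -> preserves
  Option B: v=50, gcd(6,50)=2 -> changes
  Option C: v=45, gcd(6,45)=3 -> changes
  Option D: v=76, gcd(6,76)=2 -> changes
  Option E: v=55, gcd(6,55)=1 -> changes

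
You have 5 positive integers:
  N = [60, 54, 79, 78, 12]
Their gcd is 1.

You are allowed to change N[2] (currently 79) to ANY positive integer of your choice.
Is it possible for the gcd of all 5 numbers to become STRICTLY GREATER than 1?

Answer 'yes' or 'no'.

Answer: yes

Derivation:
Current gcd = 1
gcd of all OTHER numbers (without N[2]=79): gcd([60, 54, 78, 12]) = 6
The new gcd after any change is gcd(6, new_value).
This can be at most 6.
Since 6 > old gcd 1, the gcd CAN increase (e.g., set N[2] = 6).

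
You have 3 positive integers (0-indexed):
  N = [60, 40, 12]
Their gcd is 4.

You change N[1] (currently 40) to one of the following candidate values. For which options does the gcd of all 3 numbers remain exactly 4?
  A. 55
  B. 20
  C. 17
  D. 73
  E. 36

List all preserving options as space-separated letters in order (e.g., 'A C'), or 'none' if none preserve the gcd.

Answer: B

Derivation:
Old gcd = 4; gcd of others (without N[1]) = 12
New gcd for candidate v: gcd(12, v). Preserves old gcd iff gcd(12, v) = 4.
  Option A: v=55, gcd(12,55)=1 -> changes
  Option B: v=20, gcd(12,20)=4 -> preserves
  Option C: v=17, gcd(12,17)=1 -> changes
  Option D: v=73, gcd(12,73)=1 -> changes
  Option E: v=36, gcd(12,36)=12 -> changes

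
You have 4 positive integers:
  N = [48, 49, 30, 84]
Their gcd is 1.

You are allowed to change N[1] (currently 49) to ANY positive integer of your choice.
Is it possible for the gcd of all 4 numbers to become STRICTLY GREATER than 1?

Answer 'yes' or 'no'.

Answer: yes

Derivation:
Current gcd = 1
gcd of all OTHER numbers (without N[1]=49): gcd([48, 30, 84]) = 6
The new gcd after any change is gcd(6, new_value).
This can be at most 6.
Since 6 > old gcd 1, the gcd CAN increase (e.g., set N[1] = 6).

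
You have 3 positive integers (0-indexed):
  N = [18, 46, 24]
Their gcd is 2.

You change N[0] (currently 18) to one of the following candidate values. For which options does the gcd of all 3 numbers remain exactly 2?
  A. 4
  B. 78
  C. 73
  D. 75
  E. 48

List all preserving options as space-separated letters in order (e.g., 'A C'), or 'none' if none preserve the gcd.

Answer: A B E

Derivation:
Old gcd = 2; gcd of others (without N[0]) = 2
New gcd for candidate v: gcd(2, v). Preserves old gcd iff gcd(2, v) = 2.
  Option A: v=4, gcd(2,4)=2 -> preserves
  Option B: v=78, gcd(2,78)=2 -> preserves
  Option C: v=73, gcd(2,73)=1 -> changes
  Option D: v=75, gcd(2,75)=1 -> changes
  Option E: v=48, gcd(2,48)=2 -> preserves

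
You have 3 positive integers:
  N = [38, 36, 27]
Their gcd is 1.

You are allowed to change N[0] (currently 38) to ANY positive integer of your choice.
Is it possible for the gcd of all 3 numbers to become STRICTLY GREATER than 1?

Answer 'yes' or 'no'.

Answer: yes

Derivation:
Current gcd = 1
gcd of all OTHER numbers (without N[0]=38): gcd([36, 27]) = 9
The new gcd after any change is gcd(9, new_value).
This can be at most 9.
Since 9 > old gcd 1, the gcd CAN increase (e.g., set N[0] = 9).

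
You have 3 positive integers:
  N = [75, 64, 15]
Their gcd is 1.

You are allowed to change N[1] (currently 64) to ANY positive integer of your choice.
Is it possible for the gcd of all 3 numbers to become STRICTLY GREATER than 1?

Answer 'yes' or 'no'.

Current gcd = 1
gcd of all OTHER numbers (without N[1]=64): gcd([75, 15]) = 15
The new gcd after any change is gcd(15, new_value).
This can be at most 15.
Since 15 > old gcd 1, the gcd CAN increase (e.g., set N[1] = 15).

Answer: yes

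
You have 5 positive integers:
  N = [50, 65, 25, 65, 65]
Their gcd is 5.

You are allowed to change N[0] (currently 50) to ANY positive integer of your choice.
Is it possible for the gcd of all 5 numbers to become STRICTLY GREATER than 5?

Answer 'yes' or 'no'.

Answer: no

Derivation:
Current gcd = 5
gcd of all OTHER numbers (without N[0]=50): gcd([65, 25, 65, 65]) = 5
The new gcd after any change is gcd(5, new_value).
This can be at most 5.
Since 5 = old gcd 5, the gcd can only stay the same or decrease.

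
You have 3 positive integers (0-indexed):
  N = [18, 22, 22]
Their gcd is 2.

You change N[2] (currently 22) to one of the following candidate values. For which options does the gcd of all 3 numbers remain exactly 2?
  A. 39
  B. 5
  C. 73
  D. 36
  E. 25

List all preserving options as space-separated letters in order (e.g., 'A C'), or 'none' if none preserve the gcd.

Old gcd = 2; gcd of others (without N[2]) = 2
New gcd for candidate v: gcd(2, v). Preserves old gcd iff gcd(2, v) = 2.
  Option A: v=39, gcd(2,39)=1 -> changes
  Option B: v=5, gcd(2,5)=1 -> changes
  Option C: v=73, gcd(2,73)=1 -> changes
  Option D: v=36, gcd(2,36)=2 -> preserves
  Option E: v=25, gcd(2,25)=1 -> changes

Answer: D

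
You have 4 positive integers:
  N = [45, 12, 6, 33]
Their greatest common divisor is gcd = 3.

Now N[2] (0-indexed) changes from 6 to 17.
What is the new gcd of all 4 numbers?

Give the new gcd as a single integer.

Answer: 1

Derivation:
Numbers: [45, 12, 6, 33], gcd = 3
Change: index 2, 6 -> 17
gcd of the OTHER numbers (without index 2): gcd([45, 12, 33]) = 3
New gcd = gcd(g_others, new_val) = gcd(3, 17) = 1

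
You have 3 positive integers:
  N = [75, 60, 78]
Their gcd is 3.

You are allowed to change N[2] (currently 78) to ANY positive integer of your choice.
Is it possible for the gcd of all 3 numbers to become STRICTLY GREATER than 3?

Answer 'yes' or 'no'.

Current gcd = 3
gcd of all OTHER numbers (without N[2]=78): gcd([75, 60]) = 15
The new gcd after any change is gcd(15, new_value).
This can be at most 15.
Since 15 > old gcd 3, the gcd CAN increase (e.g., set N[2] = 15).

Answer: yes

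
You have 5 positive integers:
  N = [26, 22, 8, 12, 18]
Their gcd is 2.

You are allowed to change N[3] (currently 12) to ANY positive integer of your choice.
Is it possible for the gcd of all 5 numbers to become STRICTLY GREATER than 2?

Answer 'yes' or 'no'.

Current gcd = 2
gcd of all OTHER numbers (without N[3]=12): gcd([26, 22, 8, 18]) = 2
The new gcd after any change is gcd(2, new_value).
This can be at most 2.
Since 2 = old gcd 2, the gcd can only stay the same or decrease.

Answer: no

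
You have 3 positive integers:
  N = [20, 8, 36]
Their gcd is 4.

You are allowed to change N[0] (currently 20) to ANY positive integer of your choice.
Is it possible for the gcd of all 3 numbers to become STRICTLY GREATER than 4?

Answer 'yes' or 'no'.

Answer: no

Derivation:
Current gcd = 4
gcd of all OTHER numbers (without N[0]=20): gcd([8, 36]) = 4
The new gcd after any change is gcd(4, new_value).
This can be at most 4.
Since 4 = old gcd 4, the gcd can only stay the same or decrease.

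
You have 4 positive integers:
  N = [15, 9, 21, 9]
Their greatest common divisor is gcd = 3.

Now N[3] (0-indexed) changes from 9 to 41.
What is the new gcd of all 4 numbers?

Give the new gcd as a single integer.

Answer: 1

Derivation:
Numbers: [15, 9, 21, 9], gcd = 3
Change: index 3, 9 -> 41
gcd of the OTHER numbers (without index 3): gcd([15, 9, 21]) = 3
New gcd = gcd(g_others, new_val) = gcd(3, 41) = 1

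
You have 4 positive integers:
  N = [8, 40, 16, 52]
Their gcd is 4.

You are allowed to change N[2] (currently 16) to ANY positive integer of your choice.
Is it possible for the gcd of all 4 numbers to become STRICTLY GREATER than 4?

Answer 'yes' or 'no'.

Answer: no

Derivation:
Current gcd = 4
gcd of all OTHER numbers (without N[2]=16): gcd([8, 40, 52]) = 4
The new gcd after any change is gcd(4, new_value).
This can be at most 4.
Since 4 = old gcd 4, the gcd can only stay the same or decrease.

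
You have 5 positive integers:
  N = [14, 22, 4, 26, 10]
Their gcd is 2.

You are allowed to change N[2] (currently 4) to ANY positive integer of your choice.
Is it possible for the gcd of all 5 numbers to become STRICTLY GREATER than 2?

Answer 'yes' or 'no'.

Answer: no

Derivation:
Current gcd = 2
gcd of all OTHER numbers (without N[2]=4): gcd([14, 22, 26, 10]) = 2
The new gcd after any change is gcd(2, new_value).
This can be at most 2.
Since 2 = old gcd 2, the gcd can only stay the same or decrease.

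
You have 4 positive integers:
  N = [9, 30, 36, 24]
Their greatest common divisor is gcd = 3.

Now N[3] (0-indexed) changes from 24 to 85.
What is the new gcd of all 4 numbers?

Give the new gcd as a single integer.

Numbers: [9, 30, 36, 24], gcd = 3
Change: index 3, 24 -> 85
gcd of the OTHER numbers (without index 3): gcd([9, 30, 36]) = 3
New gcd = gcd(g_others, new_val) = gcd(3, 85) = 1

Answer: 1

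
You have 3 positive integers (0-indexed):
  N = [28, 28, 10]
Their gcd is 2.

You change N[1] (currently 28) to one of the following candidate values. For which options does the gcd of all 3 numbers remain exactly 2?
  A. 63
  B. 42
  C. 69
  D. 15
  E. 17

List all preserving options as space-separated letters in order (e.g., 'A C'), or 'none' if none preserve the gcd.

Old gcd = 2; gcd of others (without N[1]) = 2
New gcd for candidate v: gcd(2, v). Preserves old gcd iff gcd(2, v) = 2.
  Option A: v=63, gcd(2,63)=1 -> changes
  Option B: v=42, gcd(2,42)=2 -> preserves
  Option C: v=69, gcd(2,69)=1 -> changes
  Option D: v=15, gcd(2,15)=1 -> changes
  Option E: v=17, gcd(2,17)=1 -> changes

Answer: B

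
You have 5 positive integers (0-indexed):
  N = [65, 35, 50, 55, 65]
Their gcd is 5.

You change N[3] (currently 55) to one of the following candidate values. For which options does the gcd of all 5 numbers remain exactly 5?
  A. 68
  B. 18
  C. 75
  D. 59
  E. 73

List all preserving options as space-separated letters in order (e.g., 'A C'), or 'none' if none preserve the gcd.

Answer: C

Derivation:
Old gcd = 5; gcd of others (without N[3]) = 5
New gcd for candidate v: gcd(5, v). Preserves old gcd iff gcd(5, v) = 5.
  Option A: v=68, gcd(5,68)=1 -> changes
  Option B: v=18, gcd(5,18)=1 -> changes
  Option C: v=75, gcd(5,75)=5 -> preserves
  Option D: v=59, gcd(5,59)=1 -> changes
  Option E: v=73, gcd(5,73)=1 -> changes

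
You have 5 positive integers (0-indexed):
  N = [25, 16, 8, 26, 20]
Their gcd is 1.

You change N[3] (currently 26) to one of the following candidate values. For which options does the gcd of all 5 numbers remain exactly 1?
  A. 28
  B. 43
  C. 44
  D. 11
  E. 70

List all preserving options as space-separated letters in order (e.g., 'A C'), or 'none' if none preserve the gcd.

Old gcd = 1; gcd of others (without N[3]) = 1
New gcd for candidate v: gcd(1, v). Preserves old gcd iff gcd(1, v) = 1.
  Option A: v=28, gcd(1,28)=1 -> preserves
  Option B: v=43, gcd(1,43)=1 -> preserves
  Option C: v=44, gcd(1,44)=1 -> preserves
  Option D: v=11, gcd(1,11)=1 -> preserves
  Option E: v=70, gcd(1,70)=1 -> preserves

Answer: A B C D E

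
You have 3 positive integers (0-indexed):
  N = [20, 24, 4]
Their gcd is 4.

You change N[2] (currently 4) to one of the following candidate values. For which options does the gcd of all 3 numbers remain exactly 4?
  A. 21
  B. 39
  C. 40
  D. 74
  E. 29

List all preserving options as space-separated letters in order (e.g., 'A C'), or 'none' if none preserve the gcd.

Old gcd = 4; gcd of others (without N[2]) = 4
New gcd for candidate v: gcd(4, v). Preserves old gcd iff gcd(4, v) = 4.
  Option A: v=21, gcd(4,21)=1 -> changes
  Option B: v=39, gcd(4,39)=1 -> changes
  Option C: v=40, gcd(4,40)=4 -> preserves
  Option D: v=74, gcd(4,74)=2 -> changes
  Option E: v=29, gcd(4,29)=1 -> changes

Answer: C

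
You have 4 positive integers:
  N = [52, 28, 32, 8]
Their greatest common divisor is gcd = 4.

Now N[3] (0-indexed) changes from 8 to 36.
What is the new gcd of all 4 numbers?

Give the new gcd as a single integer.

Answer: 4

Derivation:
Numbers: [52, 28, 32, 8], gcd = 4
Change: index 3, 8 -> 36
gcd of the OTHER numbers (without index 3): gcd([52, 28, 32]) = 4
New gcd = gcd(g_others, new_val) = gcd(4, 36) = 4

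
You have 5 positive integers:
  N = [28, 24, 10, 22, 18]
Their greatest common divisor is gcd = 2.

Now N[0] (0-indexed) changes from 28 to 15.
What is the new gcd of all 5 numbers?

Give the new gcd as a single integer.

Answer: 1

Derivation:
Numbers: [28, 24, 10, 22, 18], gcd = 2
Change: index 0, 28 -> 15
gcd of the OTHER numbers (without index 0): gcd([24, 10, 22, 18]) = 2
New gcd = gcd(g_others, new_val) = gcd(2, 15) = 1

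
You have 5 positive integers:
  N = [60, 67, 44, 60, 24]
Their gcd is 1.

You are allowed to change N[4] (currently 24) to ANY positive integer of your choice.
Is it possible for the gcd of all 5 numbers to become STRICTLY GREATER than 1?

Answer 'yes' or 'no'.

Answer: no

Derivation:
Current gcd = 1
gcd of all OTHER numbers (without N[4]=24): gcd([60, 67, 44, 60]) = 1
The new gcd after any change is gcd(1, new_value).
This can be at most 1.
Since 1 = old gcd 1, the gcd can only stay the same or decrease.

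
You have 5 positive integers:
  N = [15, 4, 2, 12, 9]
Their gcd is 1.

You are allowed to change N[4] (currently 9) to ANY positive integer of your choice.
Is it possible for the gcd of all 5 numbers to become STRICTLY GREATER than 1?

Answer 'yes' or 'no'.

Answer: no

Derivation:
Current gcd = 1
gcd of all OTHER numbers (without N[4]=9): gcd([15, 4, 2, 12]) = 1
The new gcd after any change is gcd(1, new_value).
This can be at most 1.
Since 1 = old gcd 1, the gcd can only stay the same or decrease.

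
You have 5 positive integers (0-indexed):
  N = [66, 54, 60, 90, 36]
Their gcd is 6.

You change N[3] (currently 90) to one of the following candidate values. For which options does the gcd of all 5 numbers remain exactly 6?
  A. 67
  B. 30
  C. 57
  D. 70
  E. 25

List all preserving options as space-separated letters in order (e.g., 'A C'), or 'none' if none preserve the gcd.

Old gcd = 6; gcd of others (without N[3]) = 6
New gcd for candidate v: gcd(6, v). Preserves old gcd iff gcd(6, v) = 6.
  Option A: v=67, gcd(6,67)=1 -> changes
  Option B: v=30, gcd(6,30)=6 -> preserves
  Option C: v=57, gcd(6,57)=3 -> changes
  Option D: v=70, gcd(6,70)=2 -> changes
  Option E: v=25, gcd(6,25)=1 -> changes

Answer: B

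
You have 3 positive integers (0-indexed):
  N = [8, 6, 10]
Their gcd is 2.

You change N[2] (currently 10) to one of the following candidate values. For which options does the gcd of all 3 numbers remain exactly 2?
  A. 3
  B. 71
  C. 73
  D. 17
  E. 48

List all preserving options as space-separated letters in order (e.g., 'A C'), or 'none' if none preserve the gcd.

Old gcd = 2; gcd of others (without N[2]) = 2
New gcd for candidate v: gcd(2, v). Preserves old gcd iff gcd(2, v) = 2.
  Option A: v=3, gcd(2,3)=1 -> changes
  Option B: v=71, gcd(2,71)=1 -> changes
  Option C: v=73, gcd(2,73)=1 -> changes
  Option D: v=17, gcd(2,17)=1 -> changes
  Option E: v=48, gcd(2,48)=2 -> preserves

Answer: E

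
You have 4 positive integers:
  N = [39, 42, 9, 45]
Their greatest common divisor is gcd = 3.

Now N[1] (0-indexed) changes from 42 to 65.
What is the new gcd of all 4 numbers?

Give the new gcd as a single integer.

Numbers: [39, 42, 9, 45], gcd = 3
Change: index 1, 42 -> 65
gcd of the OTHER numbers (without index 1): gcd([39, 9, 45]) = 3
New gcd = gcd(g_others, new_val) = gcd(3, 65) = 1

Answer: 1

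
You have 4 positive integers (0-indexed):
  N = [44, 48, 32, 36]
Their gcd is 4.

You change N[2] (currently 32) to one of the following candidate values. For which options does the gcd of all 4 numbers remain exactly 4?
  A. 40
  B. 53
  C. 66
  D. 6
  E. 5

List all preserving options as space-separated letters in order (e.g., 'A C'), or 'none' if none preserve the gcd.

Answer: A

Derivation:
Old gcd = 4; gcd of others (without N[2]) = 4
New gcd for candidate v: gcd(4, v). Preserves old gcd iff gcd(4, v) = 4.
  Option A: v=40, gcd(4,40)=4 -> preserves
  Option B: v=53, gcd(4,53)=1 -> changes
  Option C: v=66, gcd(4,66)=2 -> changes
  Option D: v=6, gcd(4,6)=2 -> changes
  Option E: v=5, gcd(4,5)=1 -> changes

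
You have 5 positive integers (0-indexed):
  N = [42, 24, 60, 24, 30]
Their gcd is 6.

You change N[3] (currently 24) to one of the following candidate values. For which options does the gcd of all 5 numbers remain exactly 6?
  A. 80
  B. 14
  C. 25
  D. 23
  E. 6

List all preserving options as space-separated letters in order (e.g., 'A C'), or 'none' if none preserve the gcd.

Old gcd = 6; gcd of others (without N[3]) = 6
New gcd for candidate v: gcd(6, v). Preserves old gcd iff gcd(6, v) = 6.
  Option A: v=80, gcd(6,80)=2 -> changes
  Option B: v=14, gcd(6,14)=2 -> changes
  Option C: v=25, gcd(6,25)=1 -> changes
  Option D: v=23, gcd(6,23)=1 -> changes
  Option E: v=6, gcd(6,6)=6 -> preserves

Answer: E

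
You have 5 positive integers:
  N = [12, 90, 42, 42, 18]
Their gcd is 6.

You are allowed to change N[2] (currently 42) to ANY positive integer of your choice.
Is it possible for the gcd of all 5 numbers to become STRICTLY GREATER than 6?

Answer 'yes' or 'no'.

Current gcd = 6
gcd of all OTHER numbers (without N[2]=42): gcd([12, 90, 42, 18]) = 6
The new gcd after any change is gcd(6, new_value).
This can be at most 6.
Since 6 = old gcd 6, the gcd can only stay the same or decrease.

Answer: no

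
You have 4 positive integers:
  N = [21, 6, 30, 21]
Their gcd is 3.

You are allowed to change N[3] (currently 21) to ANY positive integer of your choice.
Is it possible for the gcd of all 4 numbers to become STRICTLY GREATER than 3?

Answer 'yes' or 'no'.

Current gcd = 3
gcd of all OTHER numbers (without N[3]=21): gcd([21, 6, 30]) = 3
The new gcd after any change is gcd(3, new_value).
This can be at most 3.
Since 3 = old gcd 3, the gcd can only stay the same or decrease.

Answer: no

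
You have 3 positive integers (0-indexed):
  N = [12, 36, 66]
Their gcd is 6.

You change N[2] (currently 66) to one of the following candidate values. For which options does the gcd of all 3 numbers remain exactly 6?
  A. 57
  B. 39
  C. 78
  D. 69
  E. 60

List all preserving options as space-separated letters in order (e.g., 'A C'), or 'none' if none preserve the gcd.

Old gcd = 6; gcd of others (without N[2]) = 12
New gcd for candidate v: gcd(12, v). Preserves old gcd iff gcd(12, v) = 6.
  Option A: v=57, gcd(12,57)=3 -> changes
  Option B: v=39, gcd(12,39)=3 -> changes
  Option C: v=78, gcd(12,78)=6 -> preserves
  Option D: v=69, gcd(12,69)=3 -> changes
  Option E: v=60, gcd(12,60)=12 -> changes

Answer: C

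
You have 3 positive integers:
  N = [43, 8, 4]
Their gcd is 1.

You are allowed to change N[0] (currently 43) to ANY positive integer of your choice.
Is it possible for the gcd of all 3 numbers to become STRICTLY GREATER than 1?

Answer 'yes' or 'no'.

Answer: yes

Derivation:
Current gcd = 1
gcd of all OTHER numbers (without N[0]=43): gcd([8, 4]) = 4
The new gcd after any change is gcd(4, new_value).
This can be at most 4.
Since 4 > old gcd 1, the gcd CAN increase (e.g., set N[0] = 4).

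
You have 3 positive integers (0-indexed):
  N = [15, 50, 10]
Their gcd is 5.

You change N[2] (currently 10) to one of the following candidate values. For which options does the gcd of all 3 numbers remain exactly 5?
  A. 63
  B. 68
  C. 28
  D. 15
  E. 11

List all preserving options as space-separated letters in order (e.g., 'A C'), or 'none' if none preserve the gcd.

Answer: D

Derivation:
Old gcd = 5; gcd of others (without N[2]) = 5
New gcd for candidate v: gcd(5, v). Preserves old gcd iff gcd(5, v) = 5.
  Option A: v=63, gcd(5,63)=1 -> changes
  Option B: v=68, gcd(5,68)=1 -> changes
  Option C: v=28, gcd(5,28)=1 -> changes
  Option D: v=15, gcd(5,15)=5 -> preserves
  Option E: v=11, gcd(5,11)=1 -> changes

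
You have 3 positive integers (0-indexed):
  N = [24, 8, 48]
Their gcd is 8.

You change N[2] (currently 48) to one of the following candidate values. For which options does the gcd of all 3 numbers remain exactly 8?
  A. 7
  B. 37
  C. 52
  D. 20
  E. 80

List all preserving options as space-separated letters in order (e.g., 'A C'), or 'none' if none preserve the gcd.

Answer: E

Derivation:
Old gcd = 8; gcd of others (without N[2]) = 8
New gcd for candidate v: gcd(8, v). Preserves old gcd iff gcd(8, v) = 8.
  Option A: v=7, gcd(8,7)=1 -> changes
  Option B: v=37, gcd(8,37)=1 -> changes
  Option C: v=52, gcd(8,52)=4 -> changes
  Option D: v=20, gcd(8,20)=4 -> changes
  Option E: v=80, gcd(8,80)=8 -> preserves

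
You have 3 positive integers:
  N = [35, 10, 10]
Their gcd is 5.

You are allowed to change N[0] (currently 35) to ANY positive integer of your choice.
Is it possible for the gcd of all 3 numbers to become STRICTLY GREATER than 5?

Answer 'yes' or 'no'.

Current gcd = 5
gcd of all OTHER numbers (without N[0]=35): gcd([10, 10]) = 10
The new gcd after any change is gcd(10, new_value).
This can be at most 10.
Since 10 > old gcd 5, the gcd CAN increase (e.g., set N[0] = 10).

Answer: yes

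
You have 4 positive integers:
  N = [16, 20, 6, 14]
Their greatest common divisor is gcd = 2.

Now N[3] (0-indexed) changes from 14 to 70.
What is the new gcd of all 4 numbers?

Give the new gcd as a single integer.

Numbers: [16, 20, 6, 14], gcd = 2
Change: index 3, 14 -> 70
gcd of the OTHER numbers (without index 3): gcd([16, 20, 6]) = 2
New gcd = gcd(g_others, new_val) = gcd(2, 70) = 2

Answer: 2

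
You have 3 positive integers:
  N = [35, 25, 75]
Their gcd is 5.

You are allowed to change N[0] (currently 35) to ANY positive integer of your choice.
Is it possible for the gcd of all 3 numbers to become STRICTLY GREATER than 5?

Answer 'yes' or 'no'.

Answer: yes

Derivation:
Current gcd = 5
gcd of all OTHER numbers (without N[0]=35): gcd([25, 75]) = 25
The new gcd after any change is gcd(25, new_value).
This can be at most 25.
Since 25 > old gcd 5, the gcd CAN increase (e.g., set N[0] = 25).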